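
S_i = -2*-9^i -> [-2, 18, -162, 1458, -13122]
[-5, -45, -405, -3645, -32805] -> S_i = -5*9^i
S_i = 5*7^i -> [5, 35, 245, 1715, 12005]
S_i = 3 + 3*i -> [3, 6, 9, 12, 15]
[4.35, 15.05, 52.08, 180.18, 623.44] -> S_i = 4.35*3.46^i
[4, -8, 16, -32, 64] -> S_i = 4*-2^i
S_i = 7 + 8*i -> [7, 15, 23, 31, 39]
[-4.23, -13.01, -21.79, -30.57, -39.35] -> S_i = -4.23 + -8.78*i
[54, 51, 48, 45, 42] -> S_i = 54 + -3*i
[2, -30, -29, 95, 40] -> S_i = Random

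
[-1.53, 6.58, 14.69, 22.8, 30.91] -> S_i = -1.53 + 8.11*i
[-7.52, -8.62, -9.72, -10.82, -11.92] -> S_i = -7.52 + -1.10*i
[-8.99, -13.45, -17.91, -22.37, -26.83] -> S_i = -8.99 + -4.46*i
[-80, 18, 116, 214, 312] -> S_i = -80 + 98*i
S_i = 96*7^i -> [96, 672, 4704, 32928, 230496]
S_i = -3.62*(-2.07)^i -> [-3.62, 7.49, -15.51, 32.11, -66.46]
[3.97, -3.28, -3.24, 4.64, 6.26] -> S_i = Random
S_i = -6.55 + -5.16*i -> [-6.55, -11.71, -16.87, -22.03, -27.19]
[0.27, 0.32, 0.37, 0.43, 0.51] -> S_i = 0.27*1.17^i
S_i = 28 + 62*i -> [28, 90, 152, 214, 276]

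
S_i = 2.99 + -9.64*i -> [2.99, -6.65, -16.29, -25.93, -35.57]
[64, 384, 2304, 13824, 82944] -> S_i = 64*6^i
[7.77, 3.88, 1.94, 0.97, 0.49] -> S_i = 7.77*0.50^i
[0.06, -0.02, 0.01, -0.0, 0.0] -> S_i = 0.06*(-0.39)^i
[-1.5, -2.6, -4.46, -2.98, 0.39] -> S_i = Random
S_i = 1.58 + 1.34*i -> [1.58, 2.92, 4.26, 5.6, 6.94]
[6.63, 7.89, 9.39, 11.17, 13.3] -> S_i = 6.63*1.19^i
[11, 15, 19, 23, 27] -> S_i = 11 + 4*i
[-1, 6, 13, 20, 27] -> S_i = -1 + 7*i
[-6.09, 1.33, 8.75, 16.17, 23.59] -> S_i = -6.09 + 7.42*i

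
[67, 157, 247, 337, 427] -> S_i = 67 + 90*i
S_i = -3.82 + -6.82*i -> [-3.82, -10.64, -17.46, -24.28, -31.1]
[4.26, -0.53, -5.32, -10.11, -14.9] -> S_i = 4.26 + -4.79*i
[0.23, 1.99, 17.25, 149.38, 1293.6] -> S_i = 0.23*8.66^i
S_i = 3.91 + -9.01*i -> [3.91, -5.1, -14.11, -23.12, -32.13]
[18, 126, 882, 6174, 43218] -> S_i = 18*7^i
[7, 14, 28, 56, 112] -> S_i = 7*2^i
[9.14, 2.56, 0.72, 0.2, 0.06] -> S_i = 9.14*0.28^i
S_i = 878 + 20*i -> [878, 898, 918, 938, 958]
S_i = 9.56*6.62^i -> [9.56, 63.29, 418.96, 2773.52, 18360.73]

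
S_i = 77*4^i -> [77, 308, 1232, 4928, 19712]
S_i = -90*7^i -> [-90, -630, -4410, -30870, -216090]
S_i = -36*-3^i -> [-36, 108, -324, 972, -2916]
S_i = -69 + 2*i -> [-69, -67, -65, -63, -61]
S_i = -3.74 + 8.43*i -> [-3.74, 4.69, 13.12, 21.55, 29.98]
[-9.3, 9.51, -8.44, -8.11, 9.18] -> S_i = Random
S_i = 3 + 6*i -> [3, 9, 15, 21, 27]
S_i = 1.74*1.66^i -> [1.74, 2.89, 4.79, 7.96, 13.21]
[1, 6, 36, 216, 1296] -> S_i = 1*6^i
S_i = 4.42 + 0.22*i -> [4.42, 4.64, 4.86, 5.08, 5.3]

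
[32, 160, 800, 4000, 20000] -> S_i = 32*5^i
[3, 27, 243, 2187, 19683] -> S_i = 3*9^i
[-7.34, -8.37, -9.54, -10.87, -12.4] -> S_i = -7.34*1.14^i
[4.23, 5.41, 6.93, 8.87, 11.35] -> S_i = 4.23*1.28^i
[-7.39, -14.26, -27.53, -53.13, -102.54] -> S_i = -7.39*1.93^i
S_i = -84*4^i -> [-84, -336, -1344, -5376, -21504]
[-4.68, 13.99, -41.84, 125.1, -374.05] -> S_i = -4.68*(-2.99)^i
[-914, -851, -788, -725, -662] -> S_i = -914 + 63*i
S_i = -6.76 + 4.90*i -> [-6.76, -1.86, 3.04, 7.94, 12.84]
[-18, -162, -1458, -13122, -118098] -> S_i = -18*9^i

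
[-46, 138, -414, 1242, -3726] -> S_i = -46*-3^i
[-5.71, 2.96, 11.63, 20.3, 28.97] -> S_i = -5.71 + 8.67*i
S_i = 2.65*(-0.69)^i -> [2.65, -1.83, 1.26, -0.87, 0.6]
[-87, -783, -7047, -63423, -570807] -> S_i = -87*9^i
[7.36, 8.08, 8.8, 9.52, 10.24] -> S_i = 7.36 + 0.72*i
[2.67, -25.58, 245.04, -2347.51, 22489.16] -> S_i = 2.67*(-9.58)^i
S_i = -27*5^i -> [-27, -135, -675, -3375, -16875]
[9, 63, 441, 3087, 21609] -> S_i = 9*7^i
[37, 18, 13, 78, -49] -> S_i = Random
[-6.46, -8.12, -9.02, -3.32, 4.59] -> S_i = Random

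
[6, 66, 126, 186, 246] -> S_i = 6 + 60*i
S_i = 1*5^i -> [1, 5, 25, 125, 625]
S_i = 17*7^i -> [17, 119, 833, 5831, 40817]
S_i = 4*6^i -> [4, 24, 144, 864, 5184]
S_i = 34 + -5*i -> [34, 29, 24, 19, 14]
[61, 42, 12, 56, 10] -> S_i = Random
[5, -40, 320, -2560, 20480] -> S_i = 5*-8^i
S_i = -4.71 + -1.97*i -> [-4.71, -6.68, -8.65, -10.62, -12.59]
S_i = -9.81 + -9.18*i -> [-9.81, -18.99, -28.17, -37.35, -46.53]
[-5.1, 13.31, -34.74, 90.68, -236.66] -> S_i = -5.10*(-2.61)^i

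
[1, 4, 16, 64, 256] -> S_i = 1*4^i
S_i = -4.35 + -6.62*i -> [-4.35, -10.97, -17.59, -24.21, -30.83]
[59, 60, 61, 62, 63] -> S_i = 59 + 1*i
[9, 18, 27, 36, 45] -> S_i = 9 + 9*i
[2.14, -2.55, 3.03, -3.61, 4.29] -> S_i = 2.14*(-1.19)^i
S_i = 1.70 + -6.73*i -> [1.7, -5.03, -11.76, -18.49, -25.22]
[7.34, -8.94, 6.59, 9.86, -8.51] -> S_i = Random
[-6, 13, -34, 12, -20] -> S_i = Random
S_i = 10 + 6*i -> [10, 16, 22, 28, 34]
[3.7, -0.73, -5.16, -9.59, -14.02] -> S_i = 3.70 + -4.43*i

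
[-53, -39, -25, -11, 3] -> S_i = -53 + 14*i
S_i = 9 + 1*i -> [9, 10, 11, 12, 13]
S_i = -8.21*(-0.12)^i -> [-8.21, 0.99, -0.12, 0.01, -0.0]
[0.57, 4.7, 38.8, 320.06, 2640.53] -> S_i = 0.57*8.25^i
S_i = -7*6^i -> [-7, -42, -252, -1512, -9072]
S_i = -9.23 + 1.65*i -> [-9.23, -7.58, -5.93, -4.28, -2.63]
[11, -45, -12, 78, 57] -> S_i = Random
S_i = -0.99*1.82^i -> [-0.99, -1.8, -3.28, -5.97, -10.86]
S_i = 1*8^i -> [1, 8, 64, 512, 4096]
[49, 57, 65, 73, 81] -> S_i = 49 + 8*i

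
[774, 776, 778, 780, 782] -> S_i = 774 + 2*i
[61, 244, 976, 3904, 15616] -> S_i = 61*4^i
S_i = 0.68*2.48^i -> [0.68, 1.69, 4.18, 10.37, 25.72]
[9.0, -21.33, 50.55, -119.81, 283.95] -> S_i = 9.00*(-2.37)^i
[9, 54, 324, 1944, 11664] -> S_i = 9*6^i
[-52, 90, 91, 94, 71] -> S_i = Random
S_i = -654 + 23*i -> [-654, -631, -608, -585, -562]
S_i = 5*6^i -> [5, 30, 180, 1080, 6480]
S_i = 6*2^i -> [6, 12, 24, 48, 96]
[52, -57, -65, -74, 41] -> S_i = Random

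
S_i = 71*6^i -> [71, 426, 2556, 15336, 92016]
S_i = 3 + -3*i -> [3, 0, -3, -6, -9]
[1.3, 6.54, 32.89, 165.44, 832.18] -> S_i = 1.30*5.03^i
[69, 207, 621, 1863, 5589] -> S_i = 69*3^i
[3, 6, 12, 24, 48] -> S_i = 3*2^i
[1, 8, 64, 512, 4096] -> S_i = 1*8^i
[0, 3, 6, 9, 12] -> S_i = 0 + 3*i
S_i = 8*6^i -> [8, 48, 288, 1728, 10368]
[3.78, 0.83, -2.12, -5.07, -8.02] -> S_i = 3.78 + -2.95*i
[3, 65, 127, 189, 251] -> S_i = 3 + 62*i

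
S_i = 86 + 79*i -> [86, 165, 244, 323, 402]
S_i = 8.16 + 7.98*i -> [8.16, 16.14, 24.12, 32.1, 40.08]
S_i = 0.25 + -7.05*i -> [0.25, -6.8, -13.85, -20.9, -27.95]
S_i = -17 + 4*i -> [-17, -13, -9, -5, -1]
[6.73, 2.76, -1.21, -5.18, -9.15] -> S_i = 6.73 + -3.97*i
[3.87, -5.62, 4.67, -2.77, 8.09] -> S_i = Random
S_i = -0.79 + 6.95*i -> [-0.79, 6.16, 13.11, 20.06, 27.01]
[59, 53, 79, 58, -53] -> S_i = Random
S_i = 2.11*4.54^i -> [2.11, 9.58, 43.49, 197.45, 896.41]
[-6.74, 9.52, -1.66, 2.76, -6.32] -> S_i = Random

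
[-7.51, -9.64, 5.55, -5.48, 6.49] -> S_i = Random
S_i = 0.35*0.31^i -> [0.35, 0.11, 0.03, 0.01, 0.0]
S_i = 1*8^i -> [1, 8, 64, 512, 4096]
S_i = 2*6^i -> [2, 12, 72, 432, 2592]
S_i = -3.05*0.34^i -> [-3.05, -1.04, -0.35, -0.12, -0.04]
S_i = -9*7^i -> [-9, -63, -441, -3087, -21609]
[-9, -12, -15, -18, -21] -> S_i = -9 + -3*i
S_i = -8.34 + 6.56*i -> [-8.34, -1.78, 4.78, 11.34, 17.9]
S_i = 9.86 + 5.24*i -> [9.86, 15.1, 20.34, 25.58, 30.82]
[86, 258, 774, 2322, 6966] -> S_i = 86*3^i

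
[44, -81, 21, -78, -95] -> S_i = Random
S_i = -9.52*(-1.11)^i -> [-9.52, 10.57, -11.73, 13.02, -14.45]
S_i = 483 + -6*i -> [483, 477, 471, 465, 459]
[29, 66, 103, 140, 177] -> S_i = 29 + 37*i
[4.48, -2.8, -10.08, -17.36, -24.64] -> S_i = 4.48 + -7.28*i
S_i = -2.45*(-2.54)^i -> [-2.45, 6.22, -15.81, 40.15, -101.98]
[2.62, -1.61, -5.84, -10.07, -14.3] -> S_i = 2.62 + -4.23*i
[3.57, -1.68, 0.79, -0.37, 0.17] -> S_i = 3.57*(-0.47)^i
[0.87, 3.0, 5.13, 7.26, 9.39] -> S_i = 0.87 + 2.13*i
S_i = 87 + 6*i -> [87, 93, 99, 105, 111]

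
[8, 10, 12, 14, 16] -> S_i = 8 + 2*i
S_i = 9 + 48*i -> [9, 57, 105, 153, 201]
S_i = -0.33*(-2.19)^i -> [-0.33, 0.72, -1.58, 3.47, -7.59]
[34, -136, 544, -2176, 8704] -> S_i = 34*-4^i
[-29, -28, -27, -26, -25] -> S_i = -29 + 1*i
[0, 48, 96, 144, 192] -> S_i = 0 + 48*i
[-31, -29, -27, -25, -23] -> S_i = -31 + 2*i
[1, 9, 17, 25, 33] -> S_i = 1 + 8*i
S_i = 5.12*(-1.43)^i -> [5.12, -7.32, 10.47, -14.97, 21.41]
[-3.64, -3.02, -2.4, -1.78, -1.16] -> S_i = -3.64 + 0.62*i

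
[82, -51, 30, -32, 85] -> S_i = Random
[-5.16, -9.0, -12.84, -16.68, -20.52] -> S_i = -5.16 + -3.84*i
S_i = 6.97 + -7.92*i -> [6.97, -0.95, -8.87, -16.79, -24.71]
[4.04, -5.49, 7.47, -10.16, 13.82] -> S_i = 4.04*(-1.36)^i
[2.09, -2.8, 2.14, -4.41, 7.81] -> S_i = Random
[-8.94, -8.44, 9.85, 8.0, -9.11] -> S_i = Random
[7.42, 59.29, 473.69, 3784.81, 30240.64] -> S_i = 7.42*7.99^i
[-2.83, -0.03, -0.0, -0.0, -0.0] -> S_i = -2.83*0.01^i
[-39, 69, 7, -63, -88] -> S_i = Random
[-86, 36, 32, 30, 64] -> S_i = Random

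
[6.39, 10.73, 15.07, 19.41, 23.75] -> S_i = 6.39 + 4.34*i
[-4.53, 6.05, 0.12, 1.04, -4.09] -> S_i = Random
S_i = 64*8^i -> [64, 512, 4096, 32768, 262144]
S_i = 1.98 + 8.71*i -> [1.98, 10.69, 19.4, 28.11, 36.82]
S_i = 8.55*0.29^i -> [8.55, 2.48, 0.72, 0.21, 0.06]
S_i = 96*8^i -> [96, 768, 6144, 49152, 393216]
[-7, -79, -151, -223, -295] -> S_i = -7 + -72*i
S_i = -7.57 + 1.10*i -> [-7.57, -6.47, -5.37, -4.27, -3.17]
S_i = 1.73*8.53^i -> [1.73, 14.76, 125.88, 1073.73, 9158.88]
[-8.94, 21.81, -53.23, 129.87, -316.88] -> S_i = -8.94*(-2.44)^i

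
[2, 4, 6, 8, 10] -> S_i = 2 + 2*i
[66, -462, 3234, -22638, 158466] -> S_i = 66*-7^i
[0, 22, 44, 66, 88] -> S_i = 0 + 22*i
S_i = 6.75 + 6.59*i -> [6.75, 13.34, 19.93, 26.52, 33.11]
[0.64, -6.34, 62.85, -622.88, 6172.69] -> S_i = 0.64*(-9.91)^i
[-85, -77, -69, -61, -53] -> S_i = -85 + 8*i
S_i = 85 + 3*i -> [85, 88, 91, 94, 97]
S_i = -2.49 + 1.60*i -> [-2.49, -0.89, 0.71, 2.31, 3.91]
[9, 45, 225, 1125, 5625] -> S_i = 9*5^i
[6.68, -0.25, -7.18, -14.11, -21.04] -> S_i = 6.68 + -6.93*i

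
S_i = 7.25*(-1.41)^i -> [7.25, -10.22, 14.41, -20.32, 28.66]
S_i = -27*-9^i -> [-27, 243, -2187, 19683, -177147]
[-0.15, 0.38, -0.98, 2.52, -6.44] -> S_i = -0.15*(-2.56)^i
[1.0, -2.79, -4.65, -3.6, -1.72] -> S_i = Random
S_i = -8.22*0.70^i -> [-8.22, -5.75, -4.03, -2.82, -1.97]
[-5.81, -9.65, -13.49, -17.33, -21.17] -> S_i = -5.81 + -3.84*i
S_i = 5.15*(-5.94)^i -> [5.15, -30.59, 181.71, -1079.36, 6411.4]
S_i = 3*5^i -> [3, 15, 75, 375, 1875]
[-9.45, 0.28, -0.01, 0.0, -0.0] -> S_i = -9.45*(-0.03)^i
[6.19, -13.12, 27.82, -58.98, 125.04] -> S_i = 6.19*(-2.12)^i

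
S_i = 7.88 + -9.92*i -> [7.88, -2.04, -11.96, -21.88, -31.8]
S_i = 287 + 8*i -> [287, 295, 303, 311, 319]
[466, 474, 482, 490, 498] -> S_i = 466 + 8*i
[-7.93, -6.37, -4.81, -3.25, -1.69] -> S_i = -7.93 + 1.56*i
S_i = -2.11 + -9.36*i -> [-2.11, -11.47, -20.83, -30.19, -39.55]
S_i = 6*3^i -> [6, 18, 54, 162, 486]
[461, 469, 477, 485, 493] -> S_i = 461 + 8*i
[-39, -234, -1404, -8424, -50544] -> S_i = -39*6^i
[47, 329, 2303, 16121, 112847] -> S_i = 47*7^i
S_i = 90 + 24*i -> [90, 114, 138, 162, 186]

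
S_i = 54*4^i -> [54, 216, 864, 3456, 13824]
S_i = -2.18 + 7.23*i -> [-2.18, 5.05, 12.28, 19.51, 26.74]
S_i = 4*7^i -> [4, 28, 196, 1372, 9604]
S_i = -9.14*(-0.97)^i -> [-9.14, 8.87, -8.6, 8.34, -8.09]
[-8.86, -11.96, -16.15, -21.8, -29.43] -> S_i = -8.86*1.35^i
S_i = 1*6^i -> [1, 6, 36, 216, 1296]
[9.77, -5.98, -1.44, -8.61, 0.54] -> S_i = Random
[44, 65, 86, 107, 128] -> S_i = 44 + 21*i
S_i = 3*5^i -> [3, 15, 75, 375, 1875]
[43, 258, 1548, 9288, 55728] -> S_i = 43*6^i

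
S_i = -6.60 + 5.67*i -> [-6.6, -0.93, 4.74, 10.41, 16.08]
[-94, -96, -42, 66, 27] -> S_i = Random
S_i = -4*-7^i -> [-4, 28, -196, 1372, -9604]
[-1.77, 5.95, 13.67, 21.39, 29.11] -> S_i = -1.77 + 7.72*i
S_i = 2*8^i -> [2, 16, 128, 1024, 8192]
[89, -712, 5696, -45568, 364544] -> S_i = 89*-8^i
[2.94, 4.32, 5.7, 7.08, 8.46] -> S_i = 2.94 + 1.38*i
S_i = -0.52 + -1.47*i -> [-0.52, -1.99, -3.46, -4.93, -6.4]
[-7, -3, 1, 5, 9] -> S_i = -7 + 4*i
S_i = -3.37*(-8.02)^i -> [-3.37, 27.03, -216.76, 1738.41, -13942.07]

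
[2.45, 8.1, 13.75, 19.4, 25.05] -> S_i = 2.45 + 5.65*i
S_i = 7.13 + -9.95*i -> [7.13, -2.82, -12.77, -22.72, -32.67]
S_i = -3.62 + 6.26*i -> [-3.62, 2.64, 8.9, 15.16, 21.42]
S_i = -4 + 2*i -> [-4, -2, 0, 2, 4]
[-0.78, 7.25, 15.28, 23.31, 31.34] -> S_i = -0.78 + 8.03*i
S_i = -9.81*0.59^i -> [-9.81, -5.79, -3.41, -2.01, -1.19]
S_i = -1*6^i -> [-1, -6, -36, -216, -1296]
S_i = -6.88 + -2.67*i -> [-6.88, -9.55, -12.22, -14.89, -17.56]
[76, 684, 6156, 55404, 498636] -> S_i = 76*9^i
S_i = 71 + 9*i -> [71, 80, 89, 98, 107]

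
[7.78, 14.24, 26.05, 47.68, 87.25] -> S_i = 7.78*1.83^i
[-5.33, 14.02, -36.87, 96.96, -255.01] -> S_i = -5.33*(-2.63)^i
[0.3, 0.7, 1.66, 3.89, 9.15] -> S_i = 0.30*2.35^i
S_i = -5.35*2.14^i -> [-5.35, -11.45, -24.5, -52.43, -112.2]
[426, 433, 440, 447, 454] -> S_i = 426 + 7*i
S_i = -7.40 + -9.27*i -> [-7.4, -16.67, -25.94, -35.21, -44.48]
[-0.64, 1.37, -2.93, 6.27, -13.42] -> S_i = -0.64*(-2.14)^i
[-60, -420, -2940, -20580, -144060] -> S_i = -60*7^i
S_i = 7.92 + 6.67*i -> [7.92, 14.59, 21.26, 27.93, 34.6]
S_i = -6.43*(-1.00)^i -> [-6.43, 6.43, -6.43, 6.43, -6.43]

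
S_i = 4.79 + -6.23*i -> [4.79, -1.44, -7.67, -13.9, -20.13]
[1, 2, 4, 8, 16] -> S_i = 1*2^i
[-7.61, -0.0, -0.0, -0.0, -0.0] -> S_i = -7.61*0.00^i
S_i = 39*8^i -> [39, 312, 2496, 19968, 159744]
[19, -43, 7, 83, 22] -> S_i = Random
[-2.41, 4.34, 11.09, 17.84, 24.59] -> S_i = -2.41 + 6.75*i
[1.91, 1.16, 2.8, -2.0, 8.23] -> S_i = Random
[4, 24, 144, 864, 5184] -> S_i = 4*6^i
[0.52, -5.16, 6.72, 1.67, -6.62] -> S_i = Random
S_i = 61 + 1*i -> [61, 62, 63, 64, 65]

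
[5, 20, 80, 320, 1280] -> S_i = 5*4^i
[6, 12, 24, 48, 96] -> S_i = 6*2^i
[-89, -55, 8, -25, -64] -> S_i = Random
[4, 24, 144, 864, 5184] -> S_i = 4*6^i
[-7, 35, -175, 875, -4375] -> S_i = -7*-5^i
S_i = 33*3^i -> [33, 99, 297, 891, 2673]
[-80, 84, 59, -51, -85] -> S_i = Random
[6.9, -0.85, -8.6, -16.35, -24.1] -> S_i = 6.90 + -7.75*i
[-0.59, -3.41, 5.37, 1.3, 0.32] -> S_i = Random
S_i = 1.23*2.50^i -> [1.23, 3.08, 7.69, 19.22, 48.05]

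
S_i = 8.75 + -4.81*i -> [8.75, 3.94, -0.87, -5.68, -10.49]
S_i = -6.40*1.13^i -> [-6.4, -7.23, -8.17, -9.23, -10.44]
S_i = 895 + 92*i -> [895, 987, 1079, 1171, 1263]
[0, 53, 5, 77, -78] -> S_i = Random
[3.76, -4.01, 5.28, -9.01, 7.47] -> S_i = Random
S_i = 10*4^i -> [10, 40, 160, 640, 2560]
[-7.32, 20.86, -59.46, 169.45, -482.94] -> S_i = -7.32*(-2.85)^i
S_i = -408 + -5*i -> [-408, -413, -418, -423, -428]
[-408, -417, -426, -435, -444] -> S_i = -408 + -9*i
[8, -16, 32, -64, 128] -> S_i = 8*-2^i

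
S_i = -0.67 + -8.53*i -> [-0.67, -9.2, -17.73, -26.26, -34.79]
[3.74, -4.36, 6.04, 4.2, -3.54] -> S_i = Random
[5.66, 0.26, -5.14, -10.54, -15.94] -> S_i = 5.66 + -5.40*i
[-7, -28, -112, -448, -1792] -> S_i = -7*4^i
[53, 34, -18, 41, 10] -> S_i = Random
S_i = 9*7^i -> [9, 63, 441, 3087, 21609]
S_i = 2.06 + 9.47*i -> [2.06, 11.53, 21.0, 30.47, 39.94]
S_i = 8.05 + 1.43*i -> [8.05, 9.48, 10.91, 12.34, 13.77]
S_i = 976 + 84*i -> [976, 1060, 1144, 1228, 1312]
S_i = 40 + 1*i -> [40, 41, 42, 43, 44]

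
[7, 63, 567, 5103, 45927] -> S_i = 7*9^i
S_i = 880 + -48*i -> [880, 832, 784, 736, 688]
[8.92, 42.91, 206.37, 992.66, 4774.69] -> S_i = 8.92*4.81^i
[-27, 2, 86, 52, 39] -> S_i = Random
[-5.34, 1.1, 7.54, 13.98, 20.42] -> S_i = -5.34 + 6.44*i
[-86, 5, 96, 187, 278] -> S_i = -86 + 91*i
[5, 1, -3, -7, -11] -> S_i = 5 + -4*i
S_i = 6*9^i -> [6, 54, 486, 4374, 39366]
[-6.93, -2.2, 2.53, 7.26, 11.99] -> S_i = -6.93 + 4.73*i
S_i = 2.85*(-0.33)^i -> [2.85, -0.94, 0.31, -0.1, 0.03]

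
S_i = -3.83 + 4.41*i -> [-3.83, 0.58, 4.99, 9.4, 13.81]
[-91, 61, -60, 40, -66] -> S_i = Random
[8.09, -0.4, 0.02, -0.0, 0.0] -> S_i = 8.09*(-0.05)^i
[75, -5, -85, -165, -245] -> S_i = 75 + -80*i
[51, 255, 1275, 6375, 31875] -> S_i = 51*5^i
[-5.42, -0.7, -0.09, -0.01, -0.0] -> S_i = -5.42*0.13^i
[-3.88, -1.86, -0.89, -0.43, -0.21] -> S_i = -3.88*0.48^i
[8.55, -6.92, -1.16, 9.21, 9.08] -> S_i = Random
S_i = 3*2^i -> [3, 6, 12, 24, 48]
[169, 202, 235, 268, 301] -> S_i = 169 + 33*i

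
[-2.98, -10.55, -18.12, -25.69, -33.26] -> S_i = -2.98 + -7.57*i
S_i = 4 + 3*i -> [4, 7, 10, 13, 16]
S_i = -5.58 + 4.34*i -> [-5.58, -1.24, 3.1, 7.44, 11.78]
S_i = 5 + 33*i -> [5, 38, 71, 104, 137]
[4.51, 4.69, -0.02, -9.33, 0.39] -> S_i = Random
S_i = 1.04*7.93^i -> [1.04, 8.25, 65.4, 518.62, 4112.69]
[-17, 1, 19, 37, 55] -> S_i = -17 + 18*i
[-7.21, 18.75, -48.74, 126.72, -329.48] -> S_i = -7.21*(-2.60)^i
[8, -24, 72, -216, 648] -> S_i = 8*-3^i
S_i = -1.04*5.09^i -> [-1.04, -5.29, -26.94, -137.15, -698.08]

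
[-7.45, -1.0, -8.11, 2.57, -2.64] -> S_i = Random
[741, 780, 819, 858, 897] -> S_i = 741 + 39*i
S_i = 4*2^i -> [4, 8, 16, 32, 64]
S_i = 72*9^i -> [72, 648, 5832, 52488, 472392]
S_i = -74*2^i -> [-74, -148, -296, -592, -1184]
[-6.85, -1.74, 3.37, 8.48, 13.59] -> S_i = -6.85 + 5.11*i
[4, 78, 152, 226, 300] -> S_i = 4 + 74*i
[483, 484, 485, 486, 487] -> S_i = 483 + 1*i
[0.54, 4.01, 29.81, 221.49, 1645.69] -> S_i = 0.54*7.43^i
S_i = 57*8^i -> [57, 456, 3648, 29184, 233472]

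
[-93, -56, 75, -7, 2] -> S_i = Random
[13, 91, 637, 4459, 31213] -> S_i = 13*7^i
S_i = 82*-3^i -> [82, -246, 738, -2214, 6642]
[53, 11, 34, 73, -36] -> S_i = Random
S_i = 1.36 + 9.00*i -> [1.36, 10.36, 19.36, 28.36, 37.36]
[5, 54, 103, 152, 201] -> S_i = 5 + 49*i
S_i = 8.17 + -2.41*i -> [8.17, 5.76, 3.35, 0.94, -1.47]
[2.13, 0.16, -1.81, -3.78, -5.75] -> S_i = 2.13 + -1.97*i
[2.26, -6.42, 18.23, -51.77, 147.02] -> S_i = 2.26*(-2.84)^i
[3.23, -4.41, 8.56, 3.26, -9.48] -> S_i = Random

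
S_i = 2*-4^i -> [2, -8, 32, -128, 512]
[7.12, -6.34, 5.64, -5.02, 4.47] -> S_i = 7.12*(-0.89)^i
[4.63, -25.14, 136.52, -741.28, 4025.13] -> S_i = 4.63*(-5.43)^i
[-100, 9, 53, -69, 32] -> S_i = Random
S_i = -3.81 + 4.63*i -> [-3.81, 0.82, 5.45, 10.08, 14.71]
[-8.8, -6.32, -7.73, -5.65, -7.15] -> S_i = Random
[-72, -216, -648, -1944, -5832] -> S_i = -72*3^i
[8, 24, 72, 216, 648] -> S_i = 8*3^i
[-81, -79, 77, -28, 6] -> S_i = Random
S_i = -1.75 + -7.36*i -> [-1.75, -9.11, -16.47, -23.83, -31.19]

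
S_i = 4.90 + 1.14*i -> [4.9, 6.04, 7.18, 8.32, 9.46]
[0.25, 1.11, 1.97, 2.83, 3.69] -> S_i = 0.25 + 0.86*i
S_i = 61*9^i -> [61, 549, 4941, 44469, 400221]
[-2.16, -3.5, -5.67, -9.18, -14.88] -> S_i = -2.16*1.62^i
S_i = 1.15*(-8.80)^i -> [1.15, -10.12, 89.06, -783.69, 6896.5]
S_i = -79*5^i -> [-79, -395, -1975, -9875, -49375]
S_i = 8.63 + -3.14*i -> [8.63, 5.49, 2.35, -0.79, -3.93]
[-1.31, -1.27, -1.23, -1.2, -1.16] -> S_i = -1.31*0.97^i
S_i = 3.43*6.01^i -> [3.43, 20.61, 123.89, 744.59, 4474.99]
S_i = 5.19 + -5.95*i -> [5.19, -0.76, -6.71, -12.66, -18.61]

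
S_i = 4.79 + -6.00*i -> [4.79, -1.21, -7.21, -13.21, -19.21]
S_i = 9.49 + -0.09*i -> [9.49, 9.4, 9.31, 9.22, 9.13]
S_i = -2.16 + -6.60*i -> [-2.16, -8.76, -15.36, -21.96, -28.56]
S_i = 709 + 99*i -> [709, 808, 907, 1006, 1105]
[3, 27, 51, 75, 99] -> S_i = 3 + 24*i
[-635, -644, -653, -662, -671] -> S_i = -635 + -9*i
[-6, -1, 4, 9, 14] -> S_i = -6 + 5*i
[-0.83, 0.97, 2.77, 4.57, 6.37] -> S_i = -0.83 + 1.80*i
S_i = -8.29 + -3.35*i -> [-8.29, -11.64, -14.99, -18.34, -21.69]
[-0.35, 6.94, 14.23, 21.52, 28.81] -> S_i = -0.35 + 7.29*i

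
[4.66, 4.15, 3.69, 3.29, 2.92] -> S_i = 4.66*0.89^i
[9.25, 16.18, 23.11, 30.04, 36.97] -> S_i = 9.25 + 6.93*i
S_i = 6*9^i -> [6, 54, 486, 4374, 39366]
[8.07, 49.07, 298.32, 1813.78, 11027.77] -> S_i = 8.07*6.08^i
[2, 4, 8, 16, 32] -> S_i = 2*2^i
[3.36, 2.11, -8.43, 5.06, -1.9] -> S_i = Random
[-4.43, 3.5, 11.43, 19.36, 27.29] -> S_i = -4.43 + 7.93*i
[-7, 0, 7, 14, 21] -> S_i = -7 + 7*i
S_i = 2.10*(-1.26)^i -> [2.1, -2.65, 3.33, -4.2, 5.29]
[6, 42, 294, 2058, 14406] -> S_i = 6*7^i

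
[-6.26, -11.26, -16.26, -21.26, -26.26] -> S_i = -6.26 + -5.00*i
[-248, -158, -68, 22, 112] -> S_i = -248 + 90*i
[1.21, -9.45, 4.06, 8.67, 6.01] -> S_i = Random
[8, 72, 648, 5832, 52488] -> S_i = 8*9^i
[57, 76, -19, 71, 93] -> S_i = Random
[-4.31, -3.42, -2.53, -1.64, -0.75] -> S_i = -4.31 + 0.89*i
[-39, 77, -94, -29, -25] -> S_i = Random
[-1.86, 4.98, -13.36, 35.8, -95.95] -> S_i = -1.86*(-2.68)^i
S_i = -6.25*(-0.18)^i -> [-6.25, 1.12, -0.2, 0.04, -0.01]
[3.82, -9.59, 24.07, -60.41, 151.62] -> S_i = 3.82*(-2.51)^i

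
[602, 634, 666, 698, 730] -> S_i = 602 + 32*i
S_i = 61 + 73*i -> [61, 134, 207, 280, 353]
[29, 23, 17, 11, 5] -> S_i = 29 + -6*i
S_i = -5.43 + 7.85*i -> [-5.43, 2.42, 10.27, 18.12, 25.97]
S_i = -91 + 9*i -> [-91, -82, -73, -64, -55]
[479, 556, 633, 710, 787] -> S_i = 479 + 77*i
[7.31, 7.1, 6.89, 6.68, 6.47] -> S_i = 7.31 + -0.21*i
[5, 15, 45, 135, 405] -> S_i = 5*3^i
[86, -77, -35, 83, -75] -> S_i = Random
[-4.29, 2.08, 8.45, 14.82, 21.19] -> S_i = -4.29 + 6.37*i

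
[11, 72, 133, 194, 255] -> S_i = 11 + 61*i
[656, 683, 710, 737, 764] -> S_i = 656 + 27*i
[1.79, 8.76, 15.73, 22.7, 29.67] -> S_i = 1.79 + 6.97*i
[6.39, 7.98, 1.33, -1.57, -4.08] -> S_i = Random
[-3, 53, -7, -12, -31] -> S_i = Random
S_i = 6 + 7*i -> [6, 13, 20, 27, 34]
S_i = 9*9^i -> [9, 81, 729, 6561, 59049]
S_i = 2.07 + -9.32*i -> [2.07, -7.25, -16.57, -25.89, -35.21]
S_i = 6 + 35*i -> [6, 41, 76, 111, 146]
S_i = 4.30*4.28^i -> [4.3, 18.4, 78.77, 337.13, 1442.92]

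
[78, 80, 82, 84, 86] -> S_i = 78 + 2*i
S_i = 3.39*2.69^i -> [3.39, 9.12, 24.53, 65.99, 177.5]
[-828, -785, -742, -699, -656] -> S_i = -828 + 43*i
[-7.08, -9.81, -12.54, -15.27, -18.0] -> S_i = -7.08 + -2.73*i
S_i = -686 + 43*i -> [-686, -643, -600, -557, -514]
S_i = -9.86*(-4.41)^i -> [-9.86, 43.48, -191.76, 845.65, -3729.33]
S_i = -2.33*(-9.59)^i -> [-2.33, 22.34, -214.29, 2055.0, -19707.45]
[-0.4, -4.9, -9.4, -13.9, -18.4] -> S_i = -0.40 + -4.50*i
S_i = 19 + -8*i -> [19, 11, 3, -5, -13]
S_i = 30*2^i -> [30, 60, 120, 240, 480]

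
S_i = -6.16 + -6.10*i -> [-6.16, -12.26, -18.36, -24.46, -30.56]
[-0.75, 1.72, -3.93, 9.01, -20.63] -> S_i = -0.75*(-2.29)^i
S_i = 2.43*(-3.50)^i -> [2.43, -8.51, 29.77, -104.19, 364.65]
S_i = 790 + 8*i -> [790, 798, 806, 814, 822]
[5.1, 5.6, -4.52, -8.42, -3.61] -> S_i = Random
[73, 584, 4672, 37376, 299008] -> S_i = 73*8^i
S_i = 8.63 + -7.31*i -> [8.63, 1.32, -5.99, -13.3, -20.61]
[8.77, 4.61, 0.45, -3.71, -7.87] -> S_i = 8.77 + -4.16*i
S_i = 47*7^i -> [47, 329, 2303, 16121, 112847]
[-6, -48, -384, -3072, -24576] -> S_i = -6*8^i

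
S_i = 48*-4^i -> [48, -192, 768, -3072, 12288]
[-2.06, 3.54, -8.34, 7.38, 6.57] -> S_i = Random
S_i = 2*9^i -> [2, 18, 162, 1458, 13122]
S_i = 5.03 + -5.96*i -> [5.03, -0.93, -6.89, -12.85, -18.81]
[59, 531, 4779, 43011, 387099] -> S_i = 59*9^i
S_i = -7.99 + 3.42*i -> [-7.99, -4.57, -1.15, 2.27, 5.69]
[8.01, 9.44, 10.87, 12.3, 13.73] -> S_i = 8.01 + 1.43*i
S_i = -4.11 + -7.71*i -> [-4.11, -11.82, -19.53, -27.24, -34.95]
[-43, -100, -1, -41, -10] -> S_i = Random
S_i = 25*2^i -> [25, 50, 100, 200, 400]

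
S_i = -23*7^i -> [-23, -161, -1127, -7889, -55223]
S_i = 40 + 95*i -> [40, 135, 230, 325, 420]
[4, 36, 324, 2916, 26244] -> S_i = 4*9^i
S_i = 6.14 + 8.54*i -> [6.14, 14.68, 23.22, 31.76, 40.3]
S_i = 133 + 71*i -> [133, 204, 275, 346, 417]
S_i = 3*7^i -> [3, 21, 147, 1029, 7203]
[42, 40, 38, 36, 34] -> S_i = 42 + -2*i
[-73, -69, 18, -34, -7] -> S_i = Random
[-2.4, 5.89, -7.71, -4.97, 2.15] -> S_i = Random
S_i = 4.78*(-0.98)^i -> [4.78, -4.68, 4.59, -4.5, 4.41]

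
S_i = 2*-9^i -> [2, -18, 162, -1458, 13122]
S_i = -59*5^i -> [-59, -295, -1475, -7375, -36875]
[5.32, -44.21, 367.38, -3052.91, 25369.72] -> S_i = 5.32*(-8.31)^i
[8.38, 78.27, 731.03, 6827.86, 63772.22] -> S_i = 8.38*9.34^i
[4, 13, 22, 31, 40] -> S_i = 4 + 9*i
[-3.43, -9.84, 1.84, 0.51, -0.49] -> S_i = Random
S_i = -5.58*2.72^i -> [-5.58, -15.18, -41.28, -112.29, -305.43]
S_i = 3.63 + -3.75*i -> [3.63, -0.12, -3.87, -7.62, -11.37]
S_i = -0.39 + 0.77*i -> [-0.39, 0.38, 1.15, 1.92, 2.69]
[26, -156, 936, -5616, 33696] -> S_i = 26*-6^i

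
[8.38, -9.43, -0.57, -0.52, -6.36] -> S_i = Random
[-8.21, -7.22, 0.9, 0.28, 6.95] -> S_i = Random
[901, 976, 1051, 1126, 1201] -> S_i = 901 + 75*i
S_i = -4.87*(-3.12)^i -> [-4.87, 15.19, -47.41, 147.91, -461.47]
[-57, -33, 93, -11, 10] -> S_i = Random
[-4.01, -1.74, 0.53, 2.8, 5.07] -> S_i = -4.01 + 2.27*i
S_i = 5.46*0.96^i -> [5.46, 5.24, 5.03, 4.83, 4.64]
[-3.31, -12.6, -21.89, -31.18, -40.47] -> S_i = -3.31 + -9.29*i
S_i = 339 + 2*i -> [339, 341, 343, 345, 347]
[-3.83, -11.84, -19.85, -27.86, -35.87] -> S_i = -3.83 + -8.01*i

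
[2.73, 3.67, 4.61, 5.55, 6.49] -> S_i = 2.73 + 0.94*i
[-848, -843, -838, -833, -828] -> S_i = -848 + 5*i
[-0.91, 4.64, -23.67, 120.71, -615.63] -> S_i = -0.91*(-5.10)^i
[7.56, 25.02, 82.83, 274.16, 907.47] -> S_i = 7.56*3.31^i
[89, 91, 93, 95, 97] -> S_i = 89 + 2*i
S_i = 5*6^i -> [5, 30, 180, 1080, 6480]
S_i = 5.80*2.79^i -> [5.8, 16.18, 45.15, 125.96, 351.43]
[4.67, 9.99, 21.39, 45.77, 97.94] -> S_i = 4.67*2.14^i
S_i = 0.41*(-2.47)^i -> [0.41, -1.01, 2.5, -6.18, 15.26]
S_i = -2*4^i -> [-2, -8, -32, -128, -512]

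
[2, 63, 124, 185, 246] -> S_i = 2 + 61*i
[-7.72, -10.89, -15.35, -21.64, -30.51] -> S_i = -7.72*1.41^i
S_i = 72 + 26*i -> [72, 98, 124, 150, 176]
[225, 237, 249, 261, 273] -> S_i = 225 + 12*i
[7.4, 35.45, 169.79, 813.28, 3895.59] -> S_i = 7.40*4.79^i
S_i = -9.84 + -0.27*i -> [-9.84, -10.11, -10.38, -10.65, -10.92]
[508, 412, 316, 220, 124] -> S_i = 508 + -96*i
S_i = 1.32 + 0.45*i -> [1.32, 1.77, 2.22, 2.67, 3.12]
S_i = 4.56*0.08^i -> [4.56, 0.36, 0.03, 0.0, 0.0]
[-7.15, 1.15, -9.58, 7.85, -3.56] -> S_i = Random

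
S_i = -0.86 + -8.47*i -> [-0.86, -9.33, -17.8, -26.27, -34.74]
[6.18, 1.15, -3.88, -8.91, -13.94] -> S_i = 6.18 + -5.03*i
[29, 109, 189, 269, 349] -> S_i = 29 + 80*i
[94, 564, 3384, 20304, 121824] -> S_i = 94*6^i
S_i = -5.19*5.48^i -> [-5.19, -28.44, -155.86, -854.1, -4680.47]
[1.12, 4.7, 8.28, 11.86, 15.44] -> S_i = 1.12 + 3.58*i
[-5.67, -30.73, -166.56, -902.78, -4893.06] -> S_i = -5.67*5.42^i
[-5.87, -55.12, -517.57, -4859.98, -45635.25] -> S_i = -5.87*9.39^i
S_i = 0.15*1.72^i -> [0.15, 0.26, 0.44, 0.76, 1.31]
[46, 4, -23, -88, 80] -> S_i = Random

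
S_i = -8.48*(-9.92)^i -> [-8.48, 84.12, -834.49, 8278.1, -82118.79]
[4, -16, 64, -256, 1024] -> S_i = 4*-4^i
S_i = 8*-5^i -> [8, -40, 200, -1000, 5000]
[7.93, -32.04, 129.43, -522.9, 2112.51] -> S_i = 7.93*(-4.04)^i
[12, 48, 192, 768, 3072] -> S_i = 12*4^i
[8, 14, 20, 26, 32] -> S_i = 8 + 6*i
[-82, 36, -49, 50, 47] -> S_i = Random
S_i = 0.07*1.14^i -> [0.07, 0.08, 0.09, 0.1, 0.12]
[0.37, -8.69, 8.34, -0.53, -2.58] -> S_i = Random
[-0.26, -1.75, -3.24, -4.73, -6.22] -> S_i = -0.26 + -1.49*i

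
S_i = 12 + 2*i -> [12, 14, 16, 18, 20]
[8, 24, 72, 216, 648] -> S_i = 8*3^i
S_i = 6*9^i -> [6, 54, 486, 4374, 39366]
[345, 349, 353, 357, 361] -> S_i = 345 + 4*i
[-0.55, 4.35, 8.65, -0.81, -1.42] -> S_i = Random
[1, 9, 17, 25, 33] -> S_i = 1 + 8*i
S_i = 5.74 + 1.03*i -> [5.74, 6.77, 7.8, 8.83, 9.86]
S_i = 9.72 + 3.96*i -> [9.72, 13.68, 17.64, 21.6, 25.56]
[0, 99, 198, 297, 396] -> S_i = 0 + 99*i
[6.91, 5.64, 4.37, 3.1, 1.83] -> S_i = 6.91 + -1.27*i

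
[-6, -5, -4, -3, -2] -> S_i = -6 + 1*i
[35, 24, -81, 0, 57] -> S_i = Random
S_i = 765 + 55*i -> [765, 820, 875, 930, 985]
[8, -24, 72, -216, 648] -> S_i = 8*-3^i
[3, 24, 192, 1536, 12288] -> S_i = 3*8^i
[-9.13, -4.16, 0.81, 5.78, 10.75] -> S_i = -9.13 + 4.97*i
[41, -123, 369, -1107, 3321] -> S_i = 41*-3^i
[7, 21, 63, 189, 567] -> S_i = 7*3^i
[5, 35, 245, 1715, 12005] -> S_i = 5*7^i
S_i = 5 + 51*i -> [5, 56, 107, 158, 209]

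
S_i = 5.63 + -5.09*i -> [5.63, 0.54, -4.55, -9.64, -14.73]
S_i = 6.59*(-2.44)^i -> [6.59, -16.08, 39.23, -95.73, 233.58]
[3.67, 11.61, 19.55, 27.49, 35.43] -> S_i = 3.67 + 7.94*i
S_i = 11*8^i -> [11, 88, 704, 5632, 45056]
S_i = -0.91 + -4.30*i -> [-0.91, -5.21, -9.51, -13.81, -18.11]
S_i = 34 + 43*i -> [34, 77, 120, 163, 206]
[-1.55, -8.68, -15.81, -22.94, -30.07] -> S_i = -1.55 + -7.13*i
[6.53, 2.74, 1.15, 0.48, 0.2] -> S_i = 6.53*0.42^i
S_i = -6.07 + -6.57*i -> [-6.07, -12.64, -19.21, -25.78, -32.35]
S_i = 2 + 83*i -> [2, 85, 168, 251, 334]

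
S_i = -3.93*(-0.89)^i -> [-3.93, 3.5, -3.11, 2.77, -2.47]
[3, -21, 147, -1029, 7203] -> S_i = 3*-7^i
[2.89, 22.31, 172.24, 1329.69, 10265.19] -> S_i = 2.89*7.72^i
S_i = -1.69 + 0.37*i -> [-1.69, -1.32, -0.95, -0.58, -0.21]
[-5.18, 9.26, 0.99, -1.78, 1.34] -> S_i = Random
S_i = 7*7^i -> [7, 49, 343, 2401, 16807]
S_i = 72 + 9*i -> [72, 81, 90, 99, 108]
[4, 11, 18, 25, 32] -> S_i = 4 + 7*i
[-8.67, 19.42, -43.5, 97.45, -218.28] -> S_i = -8.67*(-2.24)^i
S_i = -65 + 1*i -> [-65, -64, -63, -62, -61]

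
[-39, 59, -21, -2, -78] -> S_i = Random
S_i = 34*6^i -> [34, 204, 1224, 7344, 44064]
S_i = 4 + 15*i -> [4, 19, 34, 49, 64]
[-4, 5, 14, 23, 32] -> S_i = -4 + 9*i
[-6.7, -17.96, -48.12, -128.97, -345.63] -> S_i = -6.70*2.68^i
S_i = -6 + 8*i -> [-6, 2, 10, 18, 26]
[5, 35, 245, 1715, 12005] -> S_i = 5*7^i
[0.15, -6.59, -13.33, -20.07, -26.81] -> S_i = 0.15 + -6.74*i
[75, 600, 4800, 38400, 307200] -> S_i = 75*8^i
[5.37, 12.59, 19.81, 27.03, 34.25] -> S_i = 5.37 + 7.22*i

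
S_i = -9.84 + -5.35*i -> [-9.84, -15.19, -20.54, -25.89, -31.24]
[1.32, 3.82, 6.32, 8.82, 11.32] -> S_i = 1.32 + 2.50*i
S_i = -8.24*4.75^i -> [-8.24, -39.14, -185.92, -883.1, -4194.71]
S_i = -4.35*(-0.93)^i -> [-4.35, 4.05, -3.76, 3.5, -3.25]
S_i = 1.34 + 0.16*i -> [1.34, 1.5, 1.66, 1.82, 1.98]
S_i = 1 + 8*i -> [1, 9, 17, 25, 33]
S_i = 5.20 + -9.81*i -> [5.2, -4.61, -14.42, -24.23, -34.04]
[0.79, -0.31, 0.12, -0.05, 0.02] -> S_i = 0.79*(-0.39)^i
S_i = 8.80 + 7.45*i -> [8.8, 16.25, 23.7, 31.15, 38.6]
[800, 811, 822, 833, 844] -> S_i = 800 + 11*i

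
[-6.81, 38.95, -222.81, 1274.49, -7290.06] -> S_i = -6.81*(-5.72)^i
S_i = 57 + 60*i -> [57, 117, 177, 237, 297]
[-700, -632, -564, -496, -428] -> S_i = -700 + 68*i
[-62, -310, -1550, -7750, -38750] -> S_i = -62*5^i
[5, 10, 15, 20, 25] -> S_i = 5 + 5*i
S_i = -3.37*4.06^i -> [-3.37, -13.68, -55.55, -225.53, -915.66]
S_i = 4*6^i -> [4, 24, 144, 864, 5184]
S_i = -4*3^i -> [-4, -12, -36, -108, -324]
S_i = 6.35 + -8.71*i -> [6.35, -2.36, -11.07, -19.78, -28.49]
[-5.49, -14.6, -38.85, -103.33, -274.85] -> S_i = -5.49*2.66^i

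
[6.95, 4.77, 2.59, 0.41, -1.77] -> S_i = 6.95 + -2.18*i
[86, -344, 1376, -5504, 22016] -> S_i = 86*-4^i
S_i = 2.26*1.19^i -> [2.26, 2.69, 3.2, 3.81, 4.53]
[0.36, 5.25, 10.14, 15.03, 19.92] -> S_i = 0.36 + 4.89*i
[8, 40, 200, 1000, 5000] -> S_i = 8*5^i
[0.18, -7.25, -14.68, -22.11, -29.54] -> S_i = 0.18 + -7.43*i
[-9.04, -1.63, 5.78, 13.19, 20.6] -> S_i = -9.04 + 7.41*i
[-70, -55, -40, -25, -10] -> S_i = -70 + 15*i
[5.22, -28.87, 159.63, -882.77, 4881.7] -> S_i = 5.22*(-5.53)^i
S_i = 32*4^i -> [32, 128, 512, 2048, 8192]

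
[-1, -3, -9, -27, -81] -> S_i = -1*3^i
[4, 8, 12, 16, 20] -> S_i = 4 + 4*i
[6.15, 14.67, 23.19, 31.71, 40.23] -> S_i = 6.15 + 8.52*i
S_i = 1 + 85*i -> [1, 86, 171, 256, 341]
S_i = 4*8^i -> [4, 32, 256, 2048, 16384]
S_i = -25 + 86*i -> [-25, 61, 147, 233, 319]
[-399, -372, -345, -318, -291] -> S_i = -399 + 27*i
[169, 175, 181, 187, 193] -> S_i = 169 + 6*i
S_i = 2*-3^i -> [2, -6, 18, -54, 162]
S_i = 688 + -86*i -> [688, 602, 516, 430, 344]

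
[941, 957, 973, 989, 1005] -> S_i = 941 + 16*i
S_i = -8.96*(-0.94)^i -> [-8.96, 8.42, -7.92, 7.44, -7.0]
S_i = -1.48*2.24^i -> [-1.48, -3.32, -7.43, -16.63, -37.26]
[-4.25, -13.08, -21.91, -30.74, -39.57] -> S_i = -4.25 + -8.83*i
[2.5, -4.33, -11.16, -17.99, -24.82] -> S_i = 2.50 + -6.83*i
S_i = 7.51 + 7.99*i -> [7.51, 15.5, 23.49, 31.48, 39.47]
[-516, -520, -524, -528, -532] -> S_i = -516 + -4*i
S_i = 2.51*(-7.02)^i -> [2.51, -17.62, 123.69, -868.33, 6095.68]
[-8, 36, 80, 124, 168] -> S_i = -8 + 44*i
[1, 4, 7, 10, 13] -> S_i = 1 + 3*i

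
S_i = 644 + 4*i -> [644, 648, 652, 656, 660]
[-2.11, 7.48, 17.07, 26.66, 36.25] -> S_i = -2.11 + 9.59*i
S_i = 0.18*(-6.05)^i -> [0.18, -1.09, 6.59, -39.86, 241.15]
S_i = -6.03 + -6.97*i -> [-6.03, -13.0, -19.97, -26.94, -33.91]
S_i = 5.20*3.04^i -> [5.2, 15.81, 48.06, 146.09, 444.12]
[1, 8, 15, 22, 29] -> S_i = 1 + 7*i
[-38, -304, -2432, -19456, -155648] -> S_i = -38*8^i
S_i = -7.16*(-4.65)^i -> [-7.16, 33.29, -154.82, 719.9, -3347.53]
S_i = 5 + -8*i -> [5, -3, -11, -19, -27]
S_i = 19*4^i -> [19, 76, 304, 1216, 4864]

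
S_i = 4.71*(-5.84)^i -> [4.71, -27.51, 160.64, -938.12, 5478.63]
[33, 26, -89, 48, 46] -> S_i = Random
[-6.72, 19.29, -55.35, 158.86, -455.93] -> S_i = -6.72*(-2.87)^i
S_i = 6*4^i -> [6, 24, 96, 384, 1536]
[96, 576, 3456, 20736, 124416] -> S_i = 96*6^i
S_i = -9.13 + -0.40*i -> [-9.13, -9.53, -9.93, -10.33, -10.73]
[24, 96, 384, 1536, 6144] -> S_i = 24*4^i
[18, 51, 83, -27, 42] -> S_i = Random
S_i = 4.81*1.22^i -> [4.81, 5.87, 7.16, 8.73, 10.66]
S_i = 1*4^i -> [1, 4, 16, 64, 256]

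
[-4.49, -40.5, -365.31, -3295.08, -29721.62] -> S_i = -4.49*9.02^i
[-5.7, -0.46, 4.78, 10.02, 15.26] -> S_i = -5.70 + 5.24*i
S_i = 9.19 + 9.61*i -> [9.19, 18.8, 28.41, 38.02, 47.63]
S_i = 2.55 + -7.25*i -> [2.55, -4.7, -11.95, -19.2, -26.45]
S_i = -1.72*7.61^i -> [-1.72, -13.09, -99.61, -758.02, -5768.56]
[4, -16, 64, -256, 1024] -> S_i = 4*-4^i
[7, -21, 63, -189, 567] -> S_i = 7*-3^i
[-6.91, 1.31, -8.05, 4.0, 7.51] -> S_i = Random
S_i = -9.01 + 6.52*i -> [-9.01, -2.49, 4.03, 10.55, 17.07]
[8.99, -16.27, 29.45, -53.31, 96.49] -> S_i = 8.99*(-1.81)^i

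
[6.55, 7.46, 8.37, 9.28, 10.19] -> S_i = 6.55 + 0.91*i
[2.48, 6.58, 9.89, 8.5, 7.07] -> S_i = Random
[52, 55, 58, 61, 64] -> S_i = 52 + 3*i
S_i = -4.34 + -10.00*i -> [-4.34, -14.34, -24.34, -34.34, -44.34]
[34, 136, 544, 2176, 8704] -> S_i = 34*4^i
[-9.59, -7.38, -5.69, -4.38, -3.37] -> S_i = -9.59*0.77^i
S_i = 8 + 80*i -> [8, 88, 168, 248, 328]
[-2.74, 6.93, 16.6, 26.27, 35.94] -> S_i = -2.74 + 9.67*i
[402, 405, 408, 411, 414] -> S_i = 402 + 3*i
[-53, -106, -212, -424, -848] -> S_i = -53*2^i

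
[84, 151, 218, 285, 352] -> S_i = 84 + 67*i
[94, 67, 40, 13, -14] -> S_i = 94 + -27*i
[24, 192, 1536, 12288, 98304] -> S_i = 24*8^i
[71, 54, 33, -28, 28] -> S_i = Random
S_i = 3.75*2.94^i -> [3.75, 11.02, 32.41, 95.3, 280.17]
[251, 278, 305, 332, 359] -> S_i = 251 + 27*i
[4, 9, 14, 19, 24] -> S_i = 4 + 5*i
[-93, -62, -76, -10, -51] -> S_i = Random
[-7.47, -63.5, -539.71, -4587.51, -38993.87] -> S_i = -7.47*8.50^i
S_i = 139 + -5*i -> [139, 134, 129, 124, 119]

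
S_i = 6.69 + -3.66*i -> [6.69, 3.03, -0.63, -4.29, -7.95]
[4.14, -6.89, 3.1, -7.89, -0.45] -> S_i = Random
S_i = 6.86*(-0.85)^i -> [6.86, -5.83, 4.96, -4.21, 3.58]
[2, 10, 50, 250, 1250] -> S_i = 2*5^i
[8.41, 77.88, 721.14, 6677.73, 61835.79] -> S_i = 8.41*9.26^i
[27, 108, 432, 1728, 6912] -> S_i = 27*4^i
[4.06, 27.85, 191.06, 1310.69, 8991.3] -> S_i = 4.06*6.86^i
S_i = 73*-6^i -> [73, -438, 2628, -15768, 94608]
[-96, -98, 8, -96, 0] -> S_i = Random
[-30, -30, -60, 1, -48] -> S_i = Random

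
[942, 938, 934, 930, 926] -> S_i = 942 + -4*i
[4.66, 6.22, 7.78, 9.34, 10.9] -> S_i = 4.66 + 1.56*i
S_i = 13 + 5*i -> [13, 18, 23, 28, 33]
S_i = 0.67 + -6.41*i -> [0.67, -5.74, -12.15, -18.56, -24.97]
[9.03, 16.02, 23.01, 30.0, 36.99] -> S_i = 9.03 + 6.99*i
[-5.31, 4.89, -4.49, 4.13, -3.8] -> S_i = -5.31*(-0.92)^i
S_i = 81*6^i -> [81, 486, 2916, 17496, 104976]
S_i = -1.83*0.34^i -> [-1.83, -0.62, -0.21, -0.07, -0.02]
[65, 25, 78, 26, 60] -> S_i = Random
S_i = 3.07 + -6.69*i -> [3.07, -3.62, -10.31, -17.0, -23.69]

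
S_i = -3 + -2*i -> [-3, -5, -7, -9, -11]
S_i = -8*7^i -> [-8, -56, -392, -2744, -19208]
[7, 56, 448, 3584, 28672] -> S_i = 7*8^i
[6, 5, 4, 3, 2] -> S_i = 6 + -1*i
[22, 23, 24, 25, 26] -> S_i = 22 + 1*i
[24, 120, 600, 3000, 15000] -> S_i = 24*5^i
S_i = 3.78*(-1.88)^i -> [3.78, -7.11, 13.36, -25.12, 47.22]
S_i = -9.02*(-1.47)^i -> [-9.02, 13.26, -19.49, 28.65, -42.12]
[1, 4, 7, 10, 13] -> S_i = 1 + 3*i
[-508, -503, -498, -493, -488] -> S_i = -508 + 5*i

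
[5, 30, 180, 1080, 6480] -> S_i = 5*6^i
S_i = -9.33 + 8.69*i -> [-9.33, -0.64, 8.05, 16.74, 25.43]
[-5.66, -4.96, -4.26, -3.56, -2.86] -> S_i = -5.66 + 0.70*i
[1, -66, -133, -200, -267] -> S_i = 1 + -67*i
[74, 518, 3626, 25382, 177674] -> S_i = 74*7^i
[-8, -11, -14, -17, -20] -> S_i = -8 + -3*i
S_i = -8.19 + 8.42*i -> [-8.19, 0.23, 8.65, 17.07, 25.49]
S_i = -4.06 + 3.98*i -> [-4.06, -0.08, 3.9, 7.88, 11.86]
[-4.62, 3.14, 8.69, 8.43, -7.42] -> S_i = Random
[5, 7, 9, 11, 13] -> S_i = 5 + 2*i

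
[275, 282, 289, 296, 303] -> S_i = 275 + 7*i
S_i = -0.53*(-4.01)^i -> [-0.53, 2.13, -8.52, 34.18, -137.04]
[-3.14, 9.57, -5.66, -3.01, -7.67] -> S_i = Random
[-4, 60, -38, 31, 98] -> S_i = Random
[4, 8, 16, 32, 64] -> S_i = 4*2^i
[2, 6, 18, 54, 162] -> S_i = 2*3^i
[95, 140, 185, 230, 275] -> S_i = 95 + 45*i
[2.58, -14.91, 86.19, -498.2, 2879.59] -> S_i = 2.58*(-5.78)^i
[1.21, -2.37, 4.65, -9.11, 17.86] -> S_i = 1.21*(-1.96)^i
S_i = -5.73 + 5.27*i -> [-5.73, -0.46, 4.81, 10.08, 15.35]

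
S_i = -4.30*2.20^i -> [-4.3, -9.46, -20.81, -45.79, -100.73]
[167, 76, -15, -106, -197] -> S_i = 167 + -91*i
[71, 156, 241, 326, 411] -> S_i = 71 + 85*i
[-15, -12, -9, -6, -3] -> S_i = -15 + 3*i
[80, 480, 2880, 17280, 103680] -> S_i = 80*6^i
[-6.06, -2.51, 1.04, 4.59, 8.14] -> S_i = -6.06 + 3.55*i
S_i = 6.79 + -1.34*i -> [6.79, 5.45, 4.11, 2.77, 1.43]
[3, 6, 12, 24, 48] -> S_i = 3*2^i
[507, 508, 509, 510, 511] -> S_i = 507 + 1*i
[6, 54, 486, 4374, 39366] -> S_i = 6*9^i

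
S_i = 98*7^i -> [98, 686, 4802, 33614, 235298]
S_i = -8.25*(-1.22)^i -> [-8.25, 10.06, -12.28, 14.98, -18.28]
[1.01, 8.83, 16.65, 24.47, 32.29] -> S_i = 1.01 + 7.82*i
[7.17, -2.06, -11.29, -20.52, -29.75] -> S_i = 7.17 + -9.23*i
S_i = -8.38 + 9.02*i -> [-8.38, 0.64, 9.66, 18.68, 27.7]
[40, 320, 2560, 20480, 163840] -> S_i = 40*8^i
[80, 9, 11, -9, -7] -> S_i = Random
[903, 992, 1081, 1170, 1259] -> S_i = 903 + 89*i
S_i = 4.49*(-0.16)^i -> [4.49, -0.72, 0.11, -0.02, 0.0]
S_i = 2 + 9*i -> [2, 11, 20, 29, 38]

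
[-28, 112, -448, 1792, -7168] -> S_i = -28*-4^i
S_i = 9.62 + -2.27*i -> [9.62, 7.35, 5.08, 2.81, 0.54]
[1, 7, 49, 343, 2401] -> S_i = 1*7^i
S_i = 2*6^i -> [2, 12, 72, 432, 2592]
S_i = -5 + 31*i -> [-5, 26, 57, 88, 119]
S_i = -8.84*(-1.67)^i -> [-8.84, 14.76, -24.65, 41.17, -68.76]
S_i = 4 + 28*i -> [4, 32, 60, 88, 116]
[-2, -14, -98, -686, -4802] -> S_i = -2*7^i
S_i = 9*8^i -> [9, 72, 576, 4608, 36864]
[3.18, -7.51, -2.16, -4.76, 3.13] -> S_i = Random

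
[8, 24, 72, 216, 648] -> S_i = 8*3^i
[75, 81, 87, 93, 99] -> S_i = 75 + 6*i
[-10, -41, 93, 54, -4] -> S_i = Random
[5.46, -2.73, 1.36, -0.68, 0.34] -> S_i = 5.46*(-0.50)^i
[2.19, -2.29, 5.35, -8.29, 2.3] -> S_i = Random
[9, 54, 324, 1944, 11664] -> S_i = 9*6^i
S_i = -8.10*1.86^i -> [-8.1, -15.07, -28.02, -52.12, -96.95]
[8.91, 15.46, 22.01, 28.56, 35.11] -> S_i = 8.91 + 6.55*i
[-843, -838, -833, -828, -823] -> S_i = -843 + 5*i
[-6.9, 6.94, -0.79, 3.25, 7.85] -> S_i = Random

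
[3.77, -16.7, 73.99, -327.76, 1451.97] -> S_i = 3.77*(-4.43)^i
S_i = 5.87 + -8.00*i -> [5.87, -2.13, -10.13, -18.13, -26.13]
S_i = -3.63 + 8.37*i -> [-3.63, 4.74, 13.11, 21.48, 29.85]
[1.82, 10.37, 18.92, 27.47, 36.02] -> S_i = 1.82 + 8.55*i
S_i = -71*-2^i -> [-71, 142, -284, 568, -1136]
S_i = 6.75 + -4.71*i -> [6.75, 2.04, -2.67, -7.38, -12.09]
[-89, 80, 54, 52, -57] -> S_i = Random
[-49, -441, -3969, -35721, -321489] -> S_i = -49*9^i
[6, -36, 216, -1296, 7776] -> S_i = 6*-6^i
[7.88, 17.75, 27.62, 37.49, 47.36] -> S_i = 7.88 + 9.87*i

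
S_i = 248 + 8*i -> [248, 256, 264, 272, 280]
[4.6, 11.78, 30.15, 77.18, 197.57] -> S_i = 4.60*2.56^i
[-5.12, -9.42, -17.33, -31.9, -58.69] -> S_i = -5.12*1.84^i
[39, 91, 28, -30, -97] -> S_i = Random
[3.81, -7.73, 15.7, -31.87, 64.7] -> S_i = 3.81*(-2.03)^i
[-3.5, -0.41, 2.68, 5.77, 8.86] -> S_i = -3.50 + 3.09*i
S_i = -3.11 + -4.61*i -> [-3.11, -7.72, -12.33, -16.94, -21.55]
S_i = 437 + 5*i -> [437, 442, 447, 452, 457]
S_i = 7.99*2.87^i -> [7.99, 22.93, 65.81, 188.88, 542.09]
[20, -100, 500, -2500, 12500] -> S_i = 20*-5^i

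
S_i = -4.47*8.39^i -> [-4.47, -37.5, -314.65, -2639.94, -22149.06]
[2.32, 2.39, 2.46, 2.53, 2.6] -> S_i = 2.32 + 0.07*i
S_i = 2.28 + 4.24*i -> [2.28, 6.52, 10.76, 15.0, 19.24]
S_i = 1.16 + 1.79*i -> [1.16, 2.95, 4.74, 6.53, 8.32]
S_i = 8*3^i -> [8, 24, 72, 216, 648]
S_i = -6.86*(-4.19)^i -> [-6.86, 28.74, -120.43, 504.62, -2114.37]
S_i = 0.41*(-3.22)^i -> [0.41, -1.32, 4.25, -13.69, 44.08]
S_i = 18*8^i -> [18, 144, 1152, 9216, 73728]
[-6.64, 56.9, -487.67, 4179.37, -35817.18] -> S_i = -6.64*(-8.57)^i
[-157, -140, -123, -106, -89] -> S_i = -157 + 17*i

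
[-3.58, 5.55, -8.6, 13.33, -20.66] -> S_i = -3.58*(-1.55)^i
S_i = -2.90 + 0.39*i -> [-2.9, -2.51, -2.12, -1.73, -1.34]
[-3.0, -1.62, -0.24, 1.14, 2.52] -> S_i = -3.00 + 1.38*i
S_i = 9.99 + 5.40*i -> [9.99, 15.39, 20.79, 26.19, 31.59]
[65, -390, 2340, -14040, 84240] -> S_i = 65*-6^i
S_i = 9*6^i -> [9, 54, 324, 1944, 11664]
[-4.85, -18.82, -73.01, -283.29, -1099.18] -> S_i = -4.85*3.88^i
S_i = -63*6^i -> [-63, -378, -2268, -13608, -81648]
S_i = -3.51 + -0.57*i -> [-3.51, -4.08, -4.65, -5.22, -5.79]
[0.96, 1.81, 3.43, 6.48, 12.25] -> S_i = 0.96*1.89^i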